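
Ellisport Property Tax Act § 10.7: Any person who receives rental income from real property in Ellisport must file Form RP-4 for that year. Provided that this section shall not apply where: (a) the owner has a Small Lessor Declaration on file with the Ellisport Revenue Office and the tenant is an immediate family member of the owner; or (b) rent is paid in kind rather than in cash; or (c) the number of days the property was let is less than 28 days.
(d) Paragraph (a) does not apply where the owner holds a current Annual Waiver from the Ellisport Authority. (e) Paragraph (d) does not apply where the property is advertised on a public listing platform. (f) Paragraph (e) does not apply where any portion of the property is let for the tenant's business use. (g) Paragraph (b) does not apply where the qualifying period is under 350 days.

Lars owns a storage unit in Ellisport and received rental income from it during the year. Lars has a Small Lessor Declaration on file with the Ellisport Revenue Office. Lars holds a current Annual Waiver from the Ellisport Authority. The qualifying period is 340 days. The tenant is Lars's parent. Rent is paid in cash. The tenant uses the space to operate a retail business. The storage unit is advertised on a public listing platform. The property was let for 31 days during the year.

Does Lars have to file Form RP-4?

Yes — Lars must file Form RP-4.

Exception (a): a Small Lessor Declaration is on file; the tenant is an immediate family member — every condition holds. However, paragraphs (d)–(f) must be considered: (d) operates — a current Annual Waiver is held. (e) would limit (d) — the property is publicly advertised — but (f) sets (e) aside: (f) operates against (e): the space is let for business use. So (a) is unavailable.
Exception (b) fails — rent is paid in cash.
Exception (c) fails — the number of days the property was let is 31 days, not less than 28 days.
No exception is made out. Lars falls within the general rule.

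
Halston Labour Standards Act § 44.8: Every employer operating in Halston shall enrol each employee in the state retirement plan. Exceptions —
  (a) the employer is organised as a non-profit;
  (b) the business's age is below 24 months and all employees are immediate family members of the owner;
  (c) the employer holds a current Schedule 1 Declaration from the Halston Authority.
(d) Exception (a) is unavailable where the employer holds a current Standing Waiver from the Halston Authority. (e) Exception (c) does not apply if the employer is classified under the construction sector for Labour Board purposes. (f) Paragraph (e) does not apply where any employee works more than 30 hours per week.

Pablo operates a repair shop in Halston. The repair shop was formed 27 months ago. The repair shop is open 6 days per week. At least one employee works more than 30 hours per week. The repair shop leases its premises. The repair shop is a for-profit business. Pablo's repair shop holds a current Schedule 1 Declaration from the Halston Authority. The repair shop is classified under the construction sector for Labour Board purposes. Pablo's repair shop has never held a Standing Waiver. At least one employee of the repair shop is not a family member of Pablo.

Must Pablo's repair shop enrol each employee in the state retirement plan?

No — exception (c) applies; Pablo's repair shop is not required to enrol each employee in the state retirement plan.

Exception (a) does not apply: the employer is for-profit.
Exception (b) fails — the business's age is 27 months, not below 24 months.
Exception (c): a current Schedule 1 Declaration is held — every condition holds. Considering the limiting provisions: (e) would limit (c) — the repair shop is classified under the construction sector — but (f) sets (e) aside: (f) applies — at least one employee exceeds 30 hours/week. (c) remains available.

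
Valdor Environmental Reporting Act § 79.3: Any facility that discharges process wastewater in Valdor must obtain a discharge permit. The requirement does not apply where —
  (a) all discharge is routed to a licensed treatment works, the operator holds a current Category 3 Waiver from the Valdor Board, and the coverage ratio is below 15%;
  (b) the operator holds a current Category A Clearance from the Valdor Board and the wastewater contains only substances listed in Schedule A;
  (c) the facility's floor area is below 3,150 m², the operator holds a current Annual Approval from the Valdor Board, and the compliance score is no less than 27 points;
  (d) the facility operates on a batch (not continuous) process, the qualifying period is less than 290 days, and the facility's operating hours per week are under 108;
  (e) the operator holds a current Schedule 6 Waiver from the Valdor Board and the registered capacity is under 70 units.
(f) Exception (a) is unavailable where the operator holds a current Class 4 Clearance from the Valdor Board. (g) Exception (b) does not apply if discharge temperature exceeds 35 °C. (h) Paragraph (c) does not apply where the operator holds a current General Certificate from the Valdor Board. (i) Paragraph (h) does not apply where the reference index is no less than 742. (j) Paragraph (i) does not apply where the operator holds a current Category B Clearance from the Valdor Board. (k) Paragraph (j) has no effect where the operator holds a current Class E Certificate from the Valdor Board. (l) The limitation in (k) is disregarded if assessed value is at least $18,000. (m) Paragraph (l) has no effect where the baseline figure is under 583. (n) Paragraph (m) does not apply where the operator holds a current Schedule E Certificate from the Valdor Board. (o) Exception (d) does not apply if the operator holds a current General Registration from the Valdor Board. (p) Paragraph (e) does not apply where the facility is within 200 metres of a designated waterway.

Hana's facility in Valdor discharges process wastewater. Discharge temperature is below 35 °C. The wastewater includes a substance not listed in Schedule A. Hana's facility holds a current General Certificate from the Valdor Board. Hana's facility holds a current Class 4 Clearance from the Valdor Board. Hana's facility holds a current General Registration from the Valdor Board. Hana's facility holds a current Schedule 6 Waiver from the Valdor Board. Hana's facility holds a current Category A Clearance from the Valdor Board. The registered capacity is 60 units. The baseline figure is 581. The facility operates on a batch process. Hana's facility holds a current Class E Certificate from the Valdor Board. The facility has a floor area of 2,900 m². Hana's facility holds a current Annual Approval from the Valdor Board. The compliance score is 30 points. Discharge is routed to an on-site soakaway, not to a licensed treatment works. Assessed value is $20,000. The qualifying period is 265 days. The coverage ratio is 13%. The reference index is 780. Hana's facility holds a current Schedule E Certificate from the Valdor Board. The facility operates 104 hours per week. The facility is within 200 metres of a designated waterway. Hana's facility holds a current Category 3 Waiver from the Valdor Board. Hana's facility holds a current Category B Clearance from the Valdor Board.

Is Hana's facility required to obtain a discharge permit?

Exception (a) does not apply: discharge is not routed to a licensed treatment works.
Exception (b) does not apply: the wastewater includes a non-Schedule-A substance.
Exception (c) is satisfied on its face — the facility's floor area is 2,900 m², below the 3,150 m² limit; a current Annual Approval is held; the compliance score is 30 points, meeting the 27 points threshold. But applying paragraphs (h)–(n): (h) operates against (c): a current General Certificate is held. (i) applies (the reference index is 780, meeting the 742 threshold), but is displaced by (j): (j) operates against (i): a current Category B Clearance is held. (k) would limit (j) — a current Class E Certificate is held — but (l) sets (k) aside: (l) applies — assessed value is $20,000, meeting the $18,000 threshold. (m) would limit (l) — the baseline figure is 581, under the 583 limit — but (n) sets (m) aside: (n) is triggered — a current Schedule E Certificate is held. Exception (c) does not apply.
Exception (d): the facility operates on a batch process; the qualifying period is 265 days, less than the 290 days limit; the facility's operating hours per week are 104, under the 108 limit — every condition holds. Turning to paragraph (o): (o) is engaged — a current General Registration is held. Exception (d) does not apply.
Exception (e) is satisfied on its face — a current Schedule 6 Waiver is held; the registered capacity is 60 units, under the 70 units limit. However, paragraph (p) must be considered: (p) operates against (e): the facility is within 200 m of a designated waterway. Exception (e) does not apply.
Every exception is unavailable, so the rule governs.

Yes — Hana's facility must obtain a discharge permit.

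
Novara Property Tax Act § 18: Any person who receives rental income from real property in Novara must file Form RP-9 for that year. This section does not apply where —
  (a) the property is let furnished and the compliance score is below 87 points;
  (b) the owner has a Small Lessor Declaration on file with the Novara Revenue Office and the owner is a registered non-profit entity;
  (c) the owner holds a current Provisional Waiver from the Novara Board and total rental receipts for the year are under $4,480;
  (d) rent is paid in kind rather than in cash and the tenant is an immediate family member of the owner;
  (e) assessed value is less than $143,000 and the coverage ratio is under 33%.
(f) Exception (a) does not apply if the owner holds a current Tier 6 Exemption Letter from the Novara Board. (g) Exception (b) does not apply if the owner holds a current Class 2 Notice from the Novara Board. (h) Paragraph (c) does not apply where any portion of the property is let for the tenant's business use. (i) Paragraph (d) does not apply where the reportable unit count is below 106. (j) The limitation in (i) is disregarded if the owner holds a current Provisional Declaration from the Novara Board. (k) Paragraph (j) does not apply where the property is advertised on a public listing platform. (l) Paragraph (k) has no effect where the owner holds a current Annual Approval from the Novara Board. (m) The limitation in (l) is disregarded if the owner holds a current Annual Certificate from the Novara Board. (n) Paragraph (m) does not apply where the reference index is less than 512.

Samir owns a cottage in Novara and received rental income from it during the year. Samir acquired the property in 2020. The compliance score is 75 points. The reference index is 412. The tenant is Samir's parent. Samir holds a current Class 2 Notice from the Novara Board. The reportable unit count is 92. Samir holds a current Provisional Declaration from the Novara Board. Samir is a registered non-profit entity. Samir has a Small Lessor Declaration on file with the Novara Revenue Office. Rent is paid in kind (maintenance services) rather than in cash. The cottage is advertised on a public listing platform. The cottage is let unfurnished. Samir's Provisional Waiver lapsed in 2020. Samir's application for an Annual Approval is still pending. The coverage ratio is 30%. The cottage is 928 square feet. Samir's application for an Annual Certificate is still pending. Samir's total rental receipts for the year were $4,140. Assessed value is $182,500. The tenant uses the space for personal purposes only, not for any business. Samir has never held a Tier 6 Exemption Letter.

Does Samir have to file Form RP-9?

Yes — Samir must file Form RP-9.

Exception (a) requires that the property is let furnished; but the property is let unfurnished, so (a) is unavailable.
Exception (b)'s conditions are all satisfied: a Small Lessor Declaration is on file; Samir is a registered non-profit. Turning to paragraph (g): (g) applies — a current Class 2 Notice is held. Exception (b) does not apply.
Exception (c) fails — no current Provisional Waiver is held.
Exception (d)'s conditions are all satisfied: rent is paid in kind; the tenant is an immediate family member. Turning to paragraphs (i)–(n): (i) is engaged — the reportable unit count is 92, below the 106 limit. (j) is engaged (a current Provisional Declaration is held), but is itself disapplied by (k): (k) operates against (j): the property is publicly advertised. (l), which would lift (k), does not operate here — there is no Annual Approval in force. Exception (d) does not apply.
Exception (e) requires that assessed value is less than $143,000; but assessed value is $182,500, not less than $143,000, so (e) is unavailable.
Every exception is unavailable, so the rule governs.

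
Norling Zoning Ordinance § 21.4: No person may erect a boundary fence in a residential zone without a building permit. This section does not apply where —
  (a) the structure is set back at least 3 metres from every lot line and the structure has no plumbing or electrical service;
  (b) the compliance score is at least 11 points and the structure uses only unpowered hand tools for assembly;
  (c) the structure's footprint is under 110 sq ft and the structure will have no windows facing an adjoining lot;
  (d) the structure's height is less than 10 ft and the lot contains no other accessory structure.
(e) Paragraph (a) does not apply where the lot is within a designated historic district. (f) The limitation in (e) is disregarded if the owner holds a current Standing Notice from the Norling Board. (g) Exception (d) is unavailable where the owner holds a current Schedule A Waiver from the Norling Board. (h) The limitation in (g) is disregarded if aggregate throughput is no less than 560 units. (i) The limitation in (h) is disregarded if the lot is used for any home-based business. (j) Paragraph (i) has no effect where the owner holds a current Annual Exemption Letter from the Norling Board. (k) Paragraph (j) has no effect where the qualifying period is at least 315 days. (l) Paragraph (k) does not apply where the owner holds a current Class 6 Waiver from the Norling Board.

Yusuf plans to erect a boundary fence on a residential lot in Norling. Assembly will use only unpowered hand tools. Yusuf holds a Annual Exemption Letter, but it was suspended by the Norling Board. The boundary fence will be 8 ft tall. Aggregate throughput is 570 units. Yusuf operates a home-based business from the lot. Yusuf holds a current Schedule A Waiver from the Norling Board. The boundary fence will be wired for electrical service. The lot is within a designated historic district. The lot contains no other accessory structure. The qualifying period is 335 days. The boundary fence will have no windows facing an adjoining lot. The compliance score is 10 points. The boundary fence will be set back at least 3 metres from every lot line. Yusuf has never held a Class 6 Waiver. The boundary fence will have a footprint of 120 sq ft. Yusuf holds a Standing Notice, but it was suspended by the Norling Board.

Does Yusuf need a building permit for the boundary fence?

Exception (a) requires that the structure has no plumbing or electrical service; but electrical service is planned, so (a) is unavailable.
Exception (b) does not apply: the compliance score is 10 points, short of 11 points.
Exception (c) requires that the structure's footprint is under 110 sq ft; but the structure's footprint is 120 sq ft, not under 110 sq ft, so (c) is unavailable.
Exception (d): the structure's height is 8 ft, less than the 10 ft limit; the lot has no other accessory structure — every condition holds. But applying paragraphs (g)–(l): (g) operates against (d): a current Schedule A Waiver is held. (h) applies (aggregate throughput is 570 units, meeting the 560 units threshold), but is overridden by (i): (i) is triggered — a home-based business operates on the lot. (j) is not engaged (the Annual Exemption Letter is not current), so (i) stands. (d) is therefore removed.
Every exception is unavailable, so the rule governs.

Yes — Yusuf must obtain a building permit.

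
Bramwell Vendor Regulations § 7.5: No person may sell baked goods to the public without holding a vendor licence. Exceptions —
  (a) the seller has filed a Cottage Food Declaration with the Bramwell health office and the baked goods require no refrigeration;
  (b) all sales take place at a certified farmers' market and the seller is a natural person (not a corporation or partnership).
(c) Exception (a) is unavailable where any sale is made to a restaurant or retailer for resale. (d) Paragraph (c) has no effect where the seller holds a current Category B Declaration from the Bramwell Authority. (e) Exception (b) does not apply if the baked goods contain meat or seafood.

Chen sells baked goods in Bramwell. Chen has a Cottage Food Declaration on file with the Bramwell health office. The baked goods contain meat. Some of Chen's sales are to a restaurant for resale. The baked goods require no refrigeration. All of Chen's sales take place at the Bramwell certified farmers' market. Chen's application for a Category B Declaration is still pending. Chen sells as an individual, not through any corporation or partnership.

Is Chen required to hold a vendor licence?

Yes — Chen must hold a vendor licence.

Exception (a) is satisfied on its face — a Cottage Food Declaration is on file; the baked goods are shelf-stable. But: (c) is engaged — some sales are to a restaurant for resale. (d) does not operate here (no current Category B Declaration is held), so (c) stands. Exception (a) does not apply.
Exception (b): all sales are at a certified farmers' market; the seller is a natural person — every condition holds. But applying paragraph (e): (e) operates against (b): the baked goods contain meat. So (b) is unavailable.
Every exception is unavailable, so the rule governs.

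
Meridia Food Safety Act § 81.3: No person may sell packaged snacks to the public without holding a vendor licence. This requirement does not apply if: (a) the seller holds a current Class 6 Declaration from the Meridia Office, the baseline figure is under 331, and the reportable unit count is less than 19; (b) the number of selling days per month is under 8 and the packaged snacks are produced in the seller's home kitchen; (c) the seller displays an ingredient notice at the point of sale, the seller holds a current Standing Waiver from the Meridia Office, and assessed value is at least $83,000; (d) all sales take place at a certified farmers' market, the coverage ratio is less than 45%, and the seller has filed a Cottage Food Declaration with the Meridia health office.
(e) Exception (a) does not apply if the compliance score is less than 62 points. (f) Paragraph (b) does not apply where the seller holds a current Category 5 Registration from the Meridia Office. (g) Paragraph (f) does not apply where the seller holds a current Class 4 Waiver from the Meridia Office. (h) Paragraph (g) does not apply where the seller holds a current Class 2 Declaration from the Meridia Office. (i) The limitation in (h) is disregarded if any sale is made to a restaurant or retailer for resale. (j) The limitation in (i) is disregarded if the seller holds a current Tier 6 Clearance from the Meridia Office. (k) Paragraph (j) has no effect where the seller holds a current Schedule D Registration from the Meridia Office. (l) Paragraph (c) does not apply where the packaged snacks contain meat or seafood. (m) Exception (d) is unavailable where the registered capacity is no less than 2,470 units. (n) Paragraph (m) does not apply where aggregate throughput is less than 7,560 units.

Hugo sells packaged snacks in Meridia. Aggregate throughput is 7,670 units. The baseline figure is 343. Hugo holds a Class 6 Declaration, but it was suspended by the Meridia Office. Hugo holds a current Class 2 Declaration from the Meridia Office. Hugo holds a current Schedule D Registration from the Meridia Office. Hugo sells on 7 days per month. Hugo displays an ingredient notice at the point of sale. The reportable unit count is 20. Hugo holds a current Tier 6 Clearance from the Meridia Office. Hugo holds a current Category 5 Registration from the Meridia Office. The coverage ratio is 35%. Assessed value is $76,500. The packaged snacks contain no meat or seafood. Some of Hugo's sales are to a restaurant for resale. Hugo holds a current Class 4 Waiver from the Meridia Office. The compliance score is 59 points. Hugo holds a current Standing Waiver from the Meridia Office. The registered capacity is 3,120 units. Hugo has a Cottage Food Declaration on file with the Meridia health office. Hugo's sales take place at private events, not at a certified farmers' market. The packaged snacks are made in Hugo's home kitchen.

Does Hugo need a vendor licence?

No — exception (b) applies; Hugo is not required to hold a vendor licence.

Exception (a) does not apply: no current Class 6 Declaration is held.
Exception (b) is satisfied on its face — the number of selling days per month is 7, under the 8 limit; the packaged snacks are home-kitchen produced. Under paragraphs (f)–(k): (f) would limit (b) — a current Category 5 Registration is held — but (g) sets (f) aside: (g) operates against (f): a current Class 4 Waiver is held. (h) would limit (g) — a current Class 2 Declaration is held — but (i) sets (h) aside: (i) operates against (h): some sales are to a restaurant for resale. (j) is triggered (a current Tier 6 Clearance is held), but is set aside by (k): (k) operates against (j): a current Schedule D Registration is held. Exception (b) stands.
Exception (c) does not apply: assessed value is $76,500, short of $83,000.
Exception (d) requires that all sales take place at a certified farmers' market; but sales are at private events, not a certified farmers' market, so (d) is unavailable.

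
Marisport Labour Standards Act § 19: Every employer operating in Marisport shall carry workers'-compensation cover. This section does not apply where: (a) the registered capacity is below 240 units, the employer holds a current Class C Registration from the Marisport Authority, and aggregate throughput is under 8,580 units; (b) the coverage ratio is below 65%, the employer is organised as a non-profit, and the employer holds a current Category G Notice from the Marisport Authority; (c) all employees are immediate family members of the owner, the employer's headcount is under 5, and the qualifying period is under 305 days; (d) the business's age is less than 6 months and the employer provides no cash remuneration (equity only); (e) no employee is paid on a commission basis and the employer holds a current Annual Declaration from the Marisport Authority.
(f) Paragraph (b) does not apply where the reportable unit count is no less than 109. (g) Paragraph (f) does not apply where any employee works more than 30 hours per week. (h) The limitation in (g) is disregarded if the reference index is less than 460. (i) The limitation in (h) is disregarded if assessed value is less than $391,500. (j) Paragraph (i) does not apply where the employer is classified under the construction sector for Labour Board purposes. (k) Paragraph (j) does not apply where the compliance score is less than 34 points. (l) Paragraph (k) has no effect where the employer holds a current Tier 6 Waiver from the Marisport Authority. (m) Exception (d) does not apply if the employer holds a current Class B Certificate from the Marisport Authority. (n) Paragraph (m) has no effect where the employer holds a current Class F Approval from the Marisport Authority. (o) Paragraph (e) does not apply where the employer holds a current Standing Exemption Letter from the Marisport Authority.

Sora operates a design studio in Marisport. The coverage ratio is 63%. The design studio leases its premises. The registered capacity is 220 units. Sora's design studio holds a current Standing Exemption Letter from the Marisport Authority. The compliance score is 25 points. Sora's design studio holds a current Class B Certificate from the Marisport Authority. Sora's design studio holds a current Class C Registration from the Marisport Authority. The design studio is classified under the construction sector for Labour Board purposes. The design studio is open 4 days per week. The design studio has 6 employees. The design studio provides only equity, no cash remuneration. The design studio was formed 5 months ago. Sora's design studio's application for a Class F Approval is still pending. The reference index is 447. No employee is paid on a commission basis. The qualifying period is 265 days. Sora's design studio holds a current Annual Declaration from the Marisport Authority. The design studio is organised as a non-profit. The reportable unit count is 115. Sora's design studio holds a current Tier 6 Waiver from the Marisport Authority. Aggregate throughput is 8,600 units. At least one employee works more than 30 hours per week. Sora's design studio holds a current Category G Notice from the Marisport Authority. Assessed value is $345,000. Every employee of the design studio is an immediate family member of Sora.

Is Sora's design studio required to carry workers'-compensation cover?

Yes — Sora's design studio must carry workers'-compensation cover.

Exception (a) does not apply: aggregate throughput is 8,600 units, not under 8,580 units.
Exception (b) is satisfied on its face — the coverage ratio is 63%, below the 65% limit; the employer is a non-profit; a current Category G Notice is held. But: (f) applies — the reportable unit count is 115, meeting the 109 threshold. (g) would limit (f) — at least one employee exceeds 30 hours/week — but (h) sets (g) aside: (h) operates against (g): the reference index is 447, less than the 460 limit. (i) would limit (h) — assessed value is $345,000, less than the $391,500 limit — but (j) sets (i) aside: (j) is engaged — the design studio is classified under the construction sector. (k) is triggered (the compliance score is 25 points, less than the 34 points limit), but is itself disapplied by (l): (l) operates against (k): a current Tier 6 Waiver is held. (b) is therefore removed.
Exception (c) requires that the employer's headcount is under 5; but the employer's headcount is 6, not under 5, so (c) is unavailable.
Exception (d) is satisfied on its face — the business's age is 5 months, less than the 6 months limit; remuneration is equity-only. However, paragraphs (m)–(n) must be considered: (m) operates against (d): a current Class B Certificate is held. (n), which would lift (m), is inapplicable — there is no Class F Approval in force. So (d) is unavailable.
Exception (e) is satisfied on its face — no employee is paid on commission; a current Annual Declaration is held. However, paragraph (o) must be considered: (o) is engaged — a current Standing Exemption Letter is held. (e) is therefore removed.
None of the exceptions is available; § 19 applies in full.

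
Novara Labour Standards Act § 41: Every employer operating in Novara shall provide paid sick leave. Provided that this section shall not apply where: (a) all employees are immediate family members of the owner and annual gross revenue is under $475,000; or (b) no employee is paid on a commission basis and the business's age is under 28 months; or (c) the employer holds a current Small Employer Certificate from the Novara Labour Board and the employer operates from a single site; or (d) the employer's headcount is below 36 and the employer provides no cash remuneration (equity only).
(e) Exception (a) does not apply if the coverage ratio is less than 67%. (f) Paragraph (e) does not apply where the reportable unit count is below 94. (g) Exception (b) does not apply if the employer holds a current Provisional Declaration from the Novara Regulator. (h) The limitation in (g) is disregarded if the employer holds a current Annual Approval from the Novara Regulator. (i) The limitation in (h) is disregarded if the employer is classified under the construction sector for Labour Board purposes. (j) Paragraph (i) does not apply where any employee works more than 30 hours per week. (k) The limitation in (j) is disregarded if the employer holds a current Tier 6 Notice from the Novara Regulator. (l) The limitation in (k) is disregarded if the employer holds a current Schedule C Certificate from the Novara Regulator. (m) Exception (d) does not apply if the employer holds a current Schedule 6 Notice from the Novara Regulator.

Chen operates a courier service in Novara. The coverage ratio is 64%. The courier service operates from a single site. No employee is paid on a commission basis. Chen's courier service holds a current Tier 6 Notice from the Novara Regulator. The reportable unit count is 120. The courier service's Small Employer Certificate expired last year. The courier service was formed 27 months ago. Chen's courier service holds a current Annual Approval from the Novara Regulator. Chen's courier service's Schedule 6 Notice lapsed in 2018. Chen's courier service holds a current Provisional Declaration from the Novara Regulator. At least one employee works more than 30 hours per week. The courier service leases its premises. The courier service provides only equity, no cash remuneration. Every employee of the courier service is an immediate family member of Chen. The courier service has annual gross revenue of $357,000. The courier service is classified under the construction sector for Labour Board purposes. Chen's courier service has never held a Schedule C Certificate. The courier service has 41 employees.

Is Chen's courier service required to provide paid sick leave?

Exception (a)'s conditions are all satisfied: every employee is an immediate family member; annual gross revenue is $357,000, under the $475,000 limit. However, paragraphs (e)–(f) must be considered: (e) is triggered — the coverage ratio is 64%, less than the 67% limit. (f) is inapplicable (the reportable unit count is 120, not below 94), so (e) stands. Exception (a) does not apply.
Exception (b)'s conditions are all satisfied: no employee is paid on commission; the business's age is 27 months, under the 28 months limit. But: (g) is triggered — a current Provisional Declaration is held. (h) applies (a current Annual Approval is held), but is overridden by (i): (i) operates against (h): the courier service is classified under the construction sector. (j) would limit (i) — at least one employee exceeds 30 hours/week — but (k) sets (j) aside: (k) operates against (j): a current Tier 6 Notice is held. (l) does not operate here (there is no Schedule C Certificate in force), so (k) stands. (b) is therefore removed.
Exception (c) fails — the Small Employer Certificate has expired.
Exception (d) fails — the employer's headcount is 41, not below 36.
No exception displaces § 41.

Yes — Chen's courier service must provide paid sick leave.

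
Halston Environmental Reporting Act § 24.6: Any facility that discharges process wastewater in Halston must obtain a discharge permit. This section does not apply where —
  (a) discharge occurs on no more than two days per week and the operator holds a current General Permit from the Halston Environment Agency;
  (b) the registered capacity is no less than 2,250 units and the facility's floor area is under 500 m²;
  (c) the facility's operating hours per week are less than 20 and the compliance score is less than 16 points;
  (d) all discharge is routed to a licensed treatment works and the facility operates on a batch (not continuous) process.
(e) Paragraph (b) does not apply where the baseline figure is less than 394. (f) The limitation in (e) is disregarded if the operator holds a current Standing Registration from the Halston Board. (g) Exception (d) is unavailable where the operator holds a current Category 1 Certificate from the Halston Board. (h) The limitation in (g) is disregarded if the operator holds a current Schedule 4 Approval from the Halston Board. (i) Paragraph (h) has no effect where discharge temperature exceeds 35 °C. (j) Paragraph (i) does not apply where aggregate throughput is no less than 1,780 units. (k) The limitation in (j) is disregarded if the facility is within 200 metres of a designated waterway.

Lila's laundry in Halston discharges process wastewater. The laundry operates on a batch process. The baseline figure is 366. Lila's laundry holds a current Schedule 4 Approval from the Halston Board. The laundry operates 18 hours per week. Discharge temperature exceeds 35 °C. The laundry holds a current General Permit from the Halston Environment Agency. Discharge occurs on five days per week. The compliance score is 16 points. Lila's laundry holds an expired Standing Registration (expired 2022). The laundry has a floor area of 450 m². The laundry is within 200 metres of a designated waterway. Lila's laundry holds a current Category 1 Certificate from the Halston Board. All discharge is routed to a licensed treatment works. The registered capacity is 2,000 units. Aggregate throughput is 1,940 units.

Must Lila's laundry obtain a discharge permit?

Exception (a) requires that discharge occurs on no more than two days per week; but discharge occurs on five days per week, so (a) is unavailable.
Exception (b) fails — the registered capacity is 2,000 units, short of 2,250 units.
Exception (c) requires that the compliance score is less than 16 points; but the compliance score is 16 points, not less than 16 points, so (c) is unavailable.
Exception (d) is satisfied on its face — discharge is routed to a licensed treatment works; the facility operates on a batch process. But applying paragraphs (g)–(k): (g) is triggered — a current Category 1 Certificate is held. (h) would limit (g) — a current Schedule 4 Approval is held — but (i) sets (h) aside: (i) is triggered — discharge temperature exceeds 35 °C. (j) would limit (i) — aggregate throughput is 1,940 units, meeting the 1,780 units threshold — but (k) sets (j) aside: (k) operates against (j): the laundry is within 200 m of a designated waterway. Exception (d) does not apply.
No exception is made out. Lila's laundry falls within the general rule.

Yes — Lila's laundry must obtain a discharge permit.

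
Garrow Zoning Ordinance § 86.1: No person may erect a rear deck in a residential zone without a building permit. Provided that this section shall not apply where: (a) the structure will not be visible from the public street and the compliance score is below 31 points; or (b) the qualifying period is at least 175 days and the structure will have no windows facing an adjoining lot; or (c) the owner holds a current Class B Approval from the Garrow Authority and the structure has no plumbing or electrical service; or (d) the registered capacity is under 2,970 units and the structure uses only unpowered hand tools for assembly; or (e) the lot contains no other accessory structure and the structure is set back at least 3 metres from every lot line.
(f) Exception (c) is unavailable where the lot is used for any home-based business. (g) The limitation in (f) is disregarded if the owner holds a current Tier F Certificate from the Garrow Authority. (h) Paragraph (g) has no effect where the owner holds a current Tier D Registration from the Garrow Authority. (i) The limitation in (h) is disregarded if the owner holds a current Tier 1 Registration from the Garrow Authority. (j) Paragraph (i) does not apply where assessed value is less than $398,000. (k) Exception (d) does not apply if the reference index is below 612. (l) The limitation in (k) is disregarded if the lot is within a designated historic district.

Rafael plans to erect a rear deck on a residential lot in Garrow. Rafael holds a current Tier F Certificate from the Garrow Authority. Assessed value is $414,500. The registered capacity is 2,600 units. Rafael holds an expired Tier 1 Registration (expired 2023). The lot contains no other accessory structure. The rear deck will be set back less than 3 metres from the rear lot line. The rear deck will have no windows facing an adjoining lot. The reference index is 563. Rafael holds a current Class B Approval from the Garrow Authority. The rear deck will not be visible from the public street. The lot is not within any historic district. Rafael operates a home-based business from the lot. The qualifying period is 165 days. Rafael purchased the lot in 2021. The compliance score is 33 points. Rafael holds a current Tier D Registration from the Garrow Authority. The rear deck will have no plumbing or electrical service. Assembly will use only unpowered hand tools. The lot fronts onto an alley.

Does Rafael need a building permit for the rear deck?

Exception (a) does not apply: the compliance score is 33 points, not below 31 points.
Exception (b) does not apply: the qualifying period is 165 days, short of 175 days.
Exception (c): a current Class B Approval is held; there is no plumbing or electrical service — every condition holds. However, paragraphs (f)–(j) must be considered: (f) applies — a home-based business operates on the lot. (g) would limit (f) — a current Tier F Certificate is held — but (h) sets (g) aside: (h) is engaged — a current Tier D Registration is held. (i), which would lift (h), is not triggered — the Tier 1 Registration is not current. So (c) is unavailable.
Exception (d): the registered capacity is 2,600 units, under the 2,970 units limit; assembly uses only hand tools — every condition holds. But: (k) operates against (d): the reference index is 563, below the 612 limit. (l), which would lift (k), does not operate here — the lot is not in a historic district. Exception (d) does not apply.
Exception (e) requires that the structure is set back at least 3 metres from every lot line; but the rear setback is under 3 m, so (e) is unavailable.
Every exception is unavailable, so the rule governs.

Yes — Rafael must obtain a building permit.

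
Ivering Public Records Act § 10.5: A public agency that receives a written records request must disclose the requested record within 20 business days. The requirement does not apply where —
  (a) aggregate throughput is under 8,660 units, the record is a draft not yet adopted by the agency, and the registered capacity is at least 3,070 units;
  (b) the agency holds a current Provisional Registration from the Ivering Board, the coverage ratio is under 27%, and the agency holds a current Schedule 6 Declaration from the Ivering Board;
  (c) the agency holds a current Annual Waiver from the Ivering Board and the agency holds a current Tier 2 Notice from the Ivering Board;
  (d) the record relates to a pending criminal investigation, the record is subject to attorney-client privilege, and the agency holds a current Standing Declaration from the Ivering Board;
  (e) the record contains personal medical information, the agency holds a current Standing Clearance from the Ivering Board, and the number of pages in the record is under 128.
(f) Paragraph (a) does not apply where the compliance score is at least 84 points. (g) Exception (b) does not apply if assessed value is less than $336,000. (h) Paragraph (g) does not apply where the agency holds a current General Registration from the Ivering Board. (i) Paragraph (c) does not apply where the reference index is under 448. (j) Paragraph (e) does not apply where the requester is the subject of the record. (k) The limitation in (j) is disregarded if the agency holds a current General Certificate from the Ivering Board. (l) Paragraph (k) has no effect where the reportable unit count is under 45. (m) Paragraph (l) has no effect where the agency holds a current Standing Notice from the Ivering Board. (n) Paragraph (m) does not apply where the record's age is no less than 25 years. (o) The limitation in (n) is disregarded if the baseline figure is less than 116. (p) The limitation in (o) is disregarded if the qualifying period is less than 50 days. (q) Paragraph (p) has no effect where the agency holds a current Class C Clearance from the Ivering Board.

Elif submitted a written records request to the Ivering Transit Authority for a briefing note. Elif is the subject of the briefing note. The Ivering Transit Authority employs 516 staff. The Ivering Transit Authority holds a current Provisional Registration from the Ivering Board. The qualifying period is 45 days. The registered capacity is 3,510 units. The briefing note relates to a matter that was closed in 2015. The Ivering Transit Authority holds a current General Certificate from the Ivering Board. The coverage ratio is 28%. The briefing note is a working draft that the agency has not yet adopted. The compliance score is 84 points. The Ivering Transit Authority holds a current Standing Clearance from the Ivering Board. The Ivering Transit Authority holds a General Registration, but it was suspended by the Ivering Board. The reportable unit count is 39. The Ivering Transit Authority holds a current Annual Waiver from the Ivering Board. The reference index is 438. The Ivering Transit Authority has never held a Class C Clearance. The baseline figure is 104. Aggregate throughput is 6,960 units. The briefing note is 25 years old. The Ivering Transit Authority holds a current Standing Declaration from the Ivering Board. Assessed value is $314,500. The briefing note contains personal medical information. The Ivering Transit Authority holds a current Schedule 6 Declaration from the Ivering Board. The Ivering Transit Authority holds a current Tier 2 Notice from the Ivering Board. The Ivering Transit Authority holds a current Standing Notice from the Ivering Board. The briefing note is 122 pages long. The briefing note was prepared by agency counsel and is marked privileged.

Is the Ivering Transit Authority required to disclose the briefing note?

Exception (a): aggregate throughput is 6,960 units, under the 8,660 units limit; the briefing note is an unadopted draft; the registered capacity is 3,510 units, meeting the 3,070 units threshold — every condition holds. However, paragraph (f) must be considered: (f) operates against (a): the compliance score is 84 points, meeting the 84 points threshold. (a) is therefore removed.
Exception (b) does not apply: the coverage ratio is 28%, not under 27%.
Exception (c) is satisfied on its face — a current Annual Waiver is held; a current Tier 2 Notice is held. But applying paragraph (i): (i) operates — the reference index is 438, under the 448 limit. (c) is therefore removed.
Exception (d) fails — the briefing note relates to a closed matter.
Exception (e): the briefing note contains personal medical information; a current Standing Clearance is held; the number of pages in the record is 122, under the 128 limit — every condition holds. But applying paragraphs (j)–(q): (j) operates against (e): Elif is the subject of the briefing note. (k) applies (a current General Certificate is held), but is set aside by (l): (l) is triggered — the reportable unit count is 39, under the 45 limit. (m) would limit (l) — a current Standing Notice is held — but (n) sets (m) aside: (n) operates — the record's age is 25 years, meeting the 25 years threshold. (o) would limit (n) — the baseline figure is 104, less than the 116 limit — but (p) sets (o) aside: (p) is engaged — the qualifying period is 45 days, less than the 50 days limit. (q), which would lift (p), is inapplicable — no current Class C Clearance is held. So (e) is unavailable.
None of the exceptions is available; § 10.5 applies in full.

Yes — the Ivering Transit Authority must disclose the briefing note.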